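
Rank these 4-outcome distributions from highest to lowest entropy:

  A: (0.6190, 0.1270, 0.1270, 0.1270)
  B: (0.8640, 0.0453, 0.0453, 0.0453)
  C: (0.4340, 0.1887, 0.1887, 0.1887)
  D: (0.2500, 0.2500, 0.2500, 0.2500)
D > C > A > B

Key insight: Entropy is maximized by uniform distributions and minimized by concentrated distributions.

Entropies:
  H(A) = 1.5626 bits
  H(B) = 0.7892 bits
  H(C) = 1.8845 bits
  H(D) = 2.0000 bits

Ranking: D > C > A > B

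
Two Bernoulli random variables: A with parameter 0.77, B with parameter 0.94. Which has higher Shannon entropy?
A

For binary distributions, entropy is maximized at p=0.5 and decreases as p moves toward 0 or 1.

H(A) = H(0.77) = 0.7780 bits
H(B) = H(0.94) = 0.3274 bits

Distribution A (p=0.77) is closer to uniform (p=0.5), so it has higher entropy.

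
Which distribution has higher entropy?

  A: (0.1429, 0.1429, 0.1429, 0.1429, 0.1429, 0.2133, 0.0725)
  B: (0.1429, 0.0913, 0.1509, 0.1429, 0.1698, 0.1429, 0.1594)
B

Both distributions are close to uniform, making this a harder comparison.

H(A) = 2.7551 bits
H(B) = 2.7869 bits

The distribution closer to uniform has higher entropy.
Answer: B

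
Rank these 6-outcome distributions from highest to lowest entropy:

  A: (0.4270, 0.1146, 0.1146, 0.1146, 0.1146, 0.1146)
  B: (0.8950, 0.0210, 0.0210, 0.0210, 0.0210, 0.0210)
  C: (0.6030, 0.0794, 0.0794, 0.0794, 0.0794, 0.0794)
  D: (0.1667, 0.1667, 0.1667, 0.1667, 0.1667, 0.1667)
D > A > C > B

Key insight: Entropy is maximized by uniform distributions and minimized by concentrated distributions.

Entropies:
  H(A) = 2.3150 bits
  H(B) = 0.7285 bits
  H(C) = 1.8910 bits
  H(D) = 2.5850 bits

Ranking: D > A > C > B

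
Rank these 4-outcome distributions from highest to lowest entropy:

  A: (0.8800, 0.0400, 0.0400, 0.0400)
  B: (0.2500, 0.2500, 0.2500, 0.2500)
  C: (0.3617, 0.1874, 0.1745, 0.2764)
B > C > A

Key insight: Entropy is maximized by uniform distributions and minimized by concentrated distributions.

- Uniform distributions have maximum entropy log₂(4) = 2.0000 bits
- The more "peaked" or concentrated a distribution, the lower its entropy

Entropies:
  H(A) = 0.7196 bits
  H(B) = 2.0000 bits
  H(C) = 1.9357 bits

Ranking: B > C > A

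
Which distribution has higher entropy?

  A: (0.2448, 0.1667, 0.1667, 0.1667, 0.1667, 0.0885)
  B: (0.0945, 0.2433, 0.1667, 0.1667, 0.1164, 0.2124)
A

Both distributions are close to uniform, making this a harder comparison.

H(A) = 2.5300 bits
H(B) = 2.5155 bits

The distribution closer to uniform has higher entropy.
Answer: A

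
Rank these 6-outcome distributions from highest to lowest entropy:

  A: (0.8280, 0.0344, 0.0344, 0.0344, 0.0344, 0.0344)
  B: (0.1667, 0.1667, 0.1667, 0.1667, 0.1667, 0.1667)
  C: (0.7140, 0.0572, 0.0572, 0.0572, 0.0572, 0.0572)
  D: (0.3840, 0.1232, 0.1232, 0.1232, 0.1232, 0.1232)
B > D > C > A

Key insight: Entropy is maximized by uniform distributions and minimized by concentrated distributions.

Entropies:
  H(A) = 1.0616 bits
  H(B) = 2.5850 bits
  H(C) = 1.5276 bits
  H(D) = 2.3911 bits

Ranking: B > D > C > A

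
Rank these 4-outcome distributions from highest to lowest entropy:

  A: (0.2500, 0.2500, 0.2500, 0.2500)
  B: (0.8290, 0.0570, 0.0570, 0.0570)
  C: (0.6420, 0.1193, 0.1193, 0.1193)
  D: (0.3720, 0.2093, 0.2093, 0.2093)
A > D > C > B

Key insight: Entropy is maximized by uniform distributions and minimized by concentrated distributions.

Entropies:
  H(A) = 2.0000 bits
  H(B) = 0.9310 bits
  H(C) = 1.5084 bits
  H(D) = 1.9476 bits

Ranking: A > D > C > B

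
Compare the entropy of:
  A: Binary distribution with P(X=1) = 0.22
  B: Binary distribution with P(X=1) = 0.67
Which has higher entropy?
B

For binary distributions, entropy is maximized at p=0.5 and decreases as p moves toward 0 or 1.

H(A) = H(0.22) = 0.7602 bits
H(B) = H(0.67) = 0.9149 bits

Distribution B (p=0.67) is closer to uniform (p=0.5), so it has higher entropy.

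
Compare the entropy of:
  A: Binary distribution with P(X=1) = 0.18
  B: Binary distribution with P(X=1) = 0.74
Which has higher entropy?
B

For binary distributions, entropy is maximized at p=0.5 and decreases as p moves toward 0 or 1.

H(A) = H(0.18) = 0.6801 bits
H(B) = H(0.74) = 0.8267 bits

Distribution B (p=0.74) is closer to uniform (p=0.5), so it has higher entropy.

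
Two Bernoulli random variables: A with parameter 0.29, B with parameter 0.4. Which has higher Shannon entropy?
B

For binary distributions, entropy is maximized at p=0.5 and decreases as p moves toward 0 or 1.

H(A) = H(0.29) = 0.8687 bits
H(B) = H(0.4) = 0.9710 bits

Distribution B (p=0.4) is closer to uniform (p=0.5), so it has higher entropy.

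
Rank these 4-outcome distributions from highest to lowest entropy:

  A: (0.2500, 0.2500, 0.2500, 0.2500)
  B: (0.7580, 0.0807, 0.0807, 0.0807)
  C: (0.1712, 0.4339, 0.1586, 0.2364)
A > C > B

Key insight: Entropy is maximized by uniform distributions and minimized by concentrated distributions.

- Uniform distributions have maximum entropy log₂(4) = 2.0000 bits
- The more "peaked" or concentrated a distribution, the lower its entropy

Entropies:
  H(A) = 2.0000 bits
  H(B) = 1.1819 bits
  H(C) = 1.8717 bits

Ranking: A > C > B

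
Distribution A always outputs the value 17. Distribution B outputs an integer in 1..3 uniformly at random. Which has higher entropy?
B

A is deterministic, so H(A) = 0. B is uniform over 3 outcomes, so H(B) = log₂(3) = 1.585 bits. Any distribution with genuine randomness has higher entropy than a deterministic one.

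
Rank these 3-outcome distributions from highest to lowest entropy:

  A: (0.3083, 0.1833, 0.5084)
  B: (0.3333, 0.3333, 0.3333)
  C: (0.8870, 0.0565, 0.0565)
B > A > C

Key insight: Entropy is maximized by uniform distributions and minimized by concentrated distributions.

- Uniform distributions have maximum entropy log₂(3) = 1.5850 bits
- The more "peaked" or concentrated a distribution, the lower its entropy

Entropies:
  H(A) = 1.4682 bits
  H(B) = 1.5850 bits
  H(C) = 0.6219 bits

Ranking: B > A > C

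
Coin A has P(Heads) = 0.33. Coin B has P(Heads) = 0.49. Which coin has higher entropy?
B

For binary distributions, entropy is maximized at p=0.5 and decreases as p moves toward 0 or 1.

H(A) = H(0.33) = 0.9149 bits
H(B) = H(0.49) = 0.9997 bits

Distribution B (p=0.49) is closer to uniform (p=0.5), so it has higher entropy.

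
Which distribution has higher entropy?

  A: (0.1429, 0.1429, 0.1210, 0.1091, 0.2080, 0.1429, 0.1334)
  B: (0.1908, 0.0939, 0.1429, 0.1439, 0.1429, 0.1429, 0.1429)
B

Both distributions are close to uniform, making this a harder comparison.

H(A) = 2.7793 bits
H(B) = 2.7831 bits

The distribution closer to uniform has higher entropy.
Answer: B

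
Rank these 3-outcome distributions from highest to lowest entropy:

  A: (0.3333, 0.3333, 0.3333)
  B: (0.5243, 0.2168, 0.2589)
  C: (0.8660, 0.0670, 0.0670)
A > B > C

Key insight: Entropy is maximized by uniform distributions and minimized by concentrated distributions.

- Uniform distributions have maximum entropy log₂(3) = 1.5850 bits
- The more "peaked" or concentrated a distribution, the lower its entropy

Entropies:
  H(A) = 1.5850 bits
  H(B) = 1.4713 bits
  H(C) = 0.7023 bits

Ranking: A > B > C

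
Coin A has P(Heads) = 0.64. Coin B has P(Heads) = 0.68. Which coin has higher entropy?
A

For binary distributions, entropy is maximized at p=0.5 and decreases as p moves toward 0 or 1.

H(A) = H(0.64) = 0.9427 bits
H(B) = H(0.68) = 0.9044 bits

Distribution A (p=0.64) is closer to uniform (p=0.5), so it has higher entropy.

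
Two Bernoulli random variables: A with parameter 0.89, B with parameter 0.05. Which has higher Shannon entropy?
A

For binary distributions, entropy is maximized at p=0.5 and decreases as p moves toward 0 or 1.

H(A) = H(0.89) = 0.4999 bits
H(B) = H(0.05) = 0.2864 bits

Distribution A (p=0.89) is closer to uniform (p=0.5), so it has higher entropy.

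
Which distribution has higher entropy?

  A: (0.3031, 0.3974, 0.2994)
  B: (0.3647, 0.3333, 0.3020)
B

Both distributions are close to uniform, making this a harder comparison.

H(A) = 1.5720 bits
H(B) = 1.5807 bits

The distribution closer to uniform has higher entropy.
Answer: B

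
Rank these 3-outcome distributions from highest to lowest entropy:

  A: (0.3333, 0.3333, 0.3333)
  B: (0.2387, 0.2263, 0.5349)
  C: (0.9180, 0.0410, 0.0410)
A > B > C

Key insight: Entropy is maximized by uniform distributions and minimized by concentrated distributions.

- Uniform distributions have maximum entropy log₂(3) = 1.5850 bits
- The more "peaked" or concentrated a distribution, the lower its entropy

Entropies:
  H(A) = 1.5850 bits
  H(B) = 1.4613 bits
  H(C) = 0.4912 bits

Ranking: A > B > C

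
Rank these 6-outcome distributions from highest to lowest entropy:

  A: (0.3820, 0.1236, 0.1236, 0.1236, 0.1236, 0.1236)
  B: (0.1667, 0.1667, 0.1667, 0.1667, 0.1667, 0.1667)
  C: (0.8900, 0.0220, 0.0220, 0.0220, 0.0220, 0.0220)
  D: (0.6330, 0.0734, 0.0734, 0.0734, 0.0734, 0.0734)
B > A > D > C

Key insight: Entropy is maximized by uniform distributions and minimized by concentrated distributions.

Entropies:
  H(A) = 2.3944 bits
  H(B) = 2.5850 bits
  H(C) = 0.7553 bits
  H(D) = 1.8005 bits

Ranking: B > A > D > C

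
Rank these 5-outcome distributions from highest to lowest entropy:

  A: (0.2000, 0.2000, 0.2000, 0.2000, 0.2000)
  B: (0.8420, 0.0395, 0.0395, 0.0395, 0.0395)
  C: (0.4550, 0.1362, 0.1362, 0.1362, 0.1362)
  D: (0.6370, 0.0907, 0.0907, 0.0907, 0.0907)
A > C > D > B

Key insight: Entropy is maximized by uniform distributions and minimized by concentrated distributions.

Entropies:
  H(A) = 2.3219 bits
  H(B) = 0.9455 bits
  H(C) = 2.0841 bits
  H(D) = 1.6711 bits

Ranking: A > C > D > B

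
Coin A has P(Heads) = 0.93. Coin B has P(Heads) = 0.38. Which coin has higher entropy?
B

For binary distributions, entropy is maximized at p=0.5 and decreases as p moves toward 0 or 1.

H(A) = H(0.93) = 0.3659 bits
H(B) = H(0.38) = 0.9580 bits

Distribution B (p=0.38) is closer to uniform (p=0.5), so it has higher entropy.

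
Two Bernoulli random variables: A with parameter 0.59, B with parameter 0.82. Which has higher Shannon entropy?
A

For binary distributions, entropy is maximized at p=0.5 and decreases as p moves toward 0 or 1.

H(A) = H(0.59) = 0.9765 bits
H(B) = H(0.82) = 0.6801 bits

Distribution A (p=0.59) is closer to uniform (p=0.5), so it has higher entropy.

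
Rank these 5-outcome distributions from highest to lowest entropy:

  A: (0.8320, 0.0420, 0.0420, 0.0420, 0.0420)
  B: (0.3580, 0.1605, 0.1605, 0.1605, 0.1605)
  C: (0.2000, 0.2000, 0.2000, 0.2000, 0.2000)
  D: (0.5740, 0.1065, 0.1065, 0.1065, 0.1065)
C > B > D > A

Key insight: Entropy is maximized by uniform distributions and minimized by concentrated distributions.

Entropies:
  H(A) = 0.9891 bits
  H(B) = 2.2250 bits
  H(C) = 2.3219 bits
  H(D) = 1.8361 bits

Ranking: C > B > D > A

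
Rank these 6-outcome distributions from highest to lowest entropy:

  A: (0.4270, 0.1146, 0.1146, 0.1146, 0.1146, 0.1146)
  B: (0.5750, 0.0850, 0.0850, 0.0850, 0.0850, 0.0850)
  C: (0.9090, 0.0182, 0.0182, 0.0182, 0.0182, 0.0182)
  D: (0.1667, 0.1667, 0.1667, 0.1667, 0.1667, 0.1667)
D > A > B > C

Key insight: Entropy is maximized by uniform distributions and minimized by concentrated distributions.

Entropies:
  H(A) = 2.3150 bits
  H(B) = 1.9705 bits
  H(C) = 0.6511 bits
  H(D) = 2.5850 bits

Ranking: D > A > B > C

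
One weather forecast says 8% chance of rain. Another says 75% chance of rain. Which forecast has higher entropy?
75% forecast

Treat each forecast as a Bernoulli distribution. Binary entropy is maximized at p=0.5 and falls off symmetrically toward 0 or 1. The 75% forecast is closer to 50%, so it is more uncertain. H(8%) ≈ 0.402 bits, H(75%) ≈ 0.811 bits.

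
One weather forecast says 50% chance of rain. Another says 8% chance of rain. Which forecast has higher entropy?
50% forecast

Treat each forecast as a Bernoulli distribution. Binary entropy is maximized at p=0.5 and falls off symmetrically toward 0 or 1. The 50% forecast is closer to 50%, so it is more uncertain. H(50%) ≈ 1.000 bits, H(8%) ≈ 0.402 bits.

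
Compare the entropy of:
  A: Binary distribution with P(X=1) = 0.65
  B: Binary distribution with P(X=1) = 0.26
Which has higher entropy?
A

For binary distributions, entropy is maximized at p=0.5 and decreases as p moves toward 0 or 1.

H(A) = H(0.65) = 0.9341 bits
H(B) = H(0.26) = 0.8267 bits

Distribution A (p=0.65) is closer to uniform (p=0.5), so it has higher entropy.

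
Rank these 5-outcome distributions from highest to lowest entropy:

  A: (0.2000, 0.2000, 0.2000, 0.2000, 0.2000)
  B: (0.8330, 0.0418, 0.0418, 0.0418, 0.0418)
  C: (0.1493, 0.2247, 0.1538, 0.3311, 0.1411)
A > C > B

Key insight: Entropy is maximized by uniform distributions and minimized by concentrated distributions.

- Uniform distributions have maximum entropy log₂(5) = 2.3219 bits
- The more "peaked" or concentrated a distribution, the lower its entropy

Entropies:
  H(A) = 2.3219 bits
  H(B) = 0.9848 bits
  H(C) = 2.2357 bits

Ranking: A > C > B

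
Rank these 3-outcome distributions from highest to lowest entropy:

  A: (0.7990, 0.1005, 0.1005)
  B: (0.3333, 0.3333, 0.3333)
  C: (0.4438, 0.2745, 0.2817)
B > C > A

Key insight: Entropy is maximized by uniform distributions and minimized by concentrated distributions.

- Uniform distributions have maximum entropy log₂(3) = 1.5850 bits
- The more "peaked" or concentrated a distribution, the lower its entropy

Entropies:
  H(A) = 0.9249 bits
  H(B) = 1.5850 bits
  H(C) = 1.5470 bits

Ranking: B > C > A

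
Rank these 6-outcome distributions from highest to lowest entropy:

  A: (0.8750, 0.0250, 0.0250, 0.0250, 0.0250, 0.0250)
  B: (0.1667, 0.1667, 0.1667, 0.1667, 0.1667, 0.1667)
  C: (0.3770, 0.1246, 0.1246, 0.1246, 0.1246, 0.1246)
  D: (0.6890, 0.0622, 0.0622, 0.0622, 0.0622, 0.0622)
B > C > D > A

Key insight: Entropy is maximized by uniform distributions and minimized by concentrated distributions.

Entropies:
  H(A) = 0.8338 bits
  H(B) = 2.5850 bits
  H(C) = 2.4025 bits
  H(D) = 1.6164 bits

Ranking: B > C > D > A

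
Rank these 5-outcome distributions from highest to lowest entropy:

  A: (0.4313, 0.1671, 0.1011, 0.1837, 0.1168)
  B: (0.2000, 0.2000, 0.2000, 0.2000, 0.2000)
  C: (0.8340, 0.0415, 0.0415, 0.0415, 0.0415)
B > A > C

Key insight: Entropy is maximized by uniform distributions and minimized by concentrated distributions.

- Uniform distributions have maximum entropy log₂(5) = 2.3219 bits
- The more "peaked" or concentrated a distribution, the lower its entropy

Entropies:
  H(A) = 2.0997 bits
  H(B) = 2.3219 bits
  H(C) = 0.9805 bits

Ranking: B > A > C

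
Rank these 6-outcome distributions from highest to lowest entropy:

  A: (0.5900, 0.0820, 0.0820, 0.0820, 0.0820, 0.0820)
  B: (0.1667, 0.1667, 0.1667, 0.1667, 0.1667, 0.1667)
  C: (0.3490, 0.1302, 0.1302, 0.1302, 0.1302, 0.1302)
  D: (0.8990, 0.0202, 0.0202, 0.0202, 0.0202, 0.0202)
B > C > A > D

Key insight: Entropy is maximized by uniform distributions and minimized by concentrated distributions.

Entropies:
  H(A) = 1.9285 bits
  H(B) = 2.5850 bits
  H(C) = 2.4447 bits
  H(D) = 0.7067 bits

Ranking: B > C > A > D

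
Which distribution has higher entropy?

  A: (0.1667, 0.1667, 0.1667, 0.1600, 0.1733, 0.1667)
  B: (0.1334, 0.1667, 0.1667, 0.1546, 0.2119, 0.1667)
A

Both distributions are close to uniform, making this a harder comparison.

H(A) = 2.5846 bits
H(B) = 2.5710 bits

The distribution closer to uniform has higher entropy.
Answer: A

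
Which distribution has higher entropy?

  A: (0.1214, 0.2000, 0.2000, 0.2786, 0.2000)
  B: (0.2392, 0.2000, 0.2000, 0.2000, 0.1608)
B

Both distributions are close to uniform, making this a harder comparison.

H(A) = 2.2762 bits
H(B) = 2.3108 bits

The distribution closer to uniform has higher entropy.
Answer: B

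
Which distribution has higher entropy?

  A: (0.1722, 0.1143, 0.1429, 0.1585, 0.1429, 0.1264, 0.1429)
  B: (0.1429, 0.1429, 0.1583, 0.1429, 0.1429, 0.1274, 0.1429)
B

Both distributions are close to uniform, making this a harder comparison.

H(A) = 2.7962 bits
H(B) = 2.8049 bits

The distribution closer to uniform has higher entropy.
Answer: B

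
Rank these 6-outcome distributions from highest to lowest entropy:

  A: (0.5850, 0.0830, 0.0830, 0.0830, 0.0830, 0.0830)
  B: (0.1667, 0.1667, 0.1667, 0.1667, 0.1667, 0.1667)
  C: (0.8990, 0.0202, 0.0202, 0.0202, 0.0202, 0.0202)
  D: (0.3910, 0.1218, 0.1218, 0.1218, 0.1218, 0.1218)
B > D > A > C

Key insight: Entropy is maximized by uniform distributions and minimized by concentrated distributions.

Entropies:
  H(A) = 1.9427 bits
  H(B) = 2.5850 bits
  H(C) = 0.7067 bits
  H(D) = 2.3795 bits

Ranking: B > D > A > C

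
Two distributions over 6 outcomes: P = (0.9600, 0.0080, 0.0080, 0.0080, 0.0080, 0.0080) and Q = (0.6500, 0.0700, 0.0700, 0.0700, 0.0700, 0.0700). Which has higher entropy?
Q

P is highly concentrated on one outcome (96%), making it nearly deterministic. Q spreads its mass more evenly (max 65%). The more spread-out distribution has higher entropy: H(P) ≈ 0.335 bits, H(Q) ≈ 1.747 bits.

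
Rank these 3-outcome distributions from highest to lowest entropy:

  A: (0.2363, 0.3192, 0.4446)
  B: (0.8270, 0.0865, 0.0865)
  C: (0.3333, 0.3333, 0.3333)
C > A > B

Key insight: Entropy is maximized by uniform distributions and minimized by concentrated distributions.

- Uniform distributions have maximum entropy log₂(3) = 1.5850 bits
- The more "peaked" or concentrated a distribution, the lower its entropy

Entropies:
  H(A) = 1.5376 bits
  H(B) = 0.8375 bits
  H(C) = 1.5850 bits

Ranking: C > A > B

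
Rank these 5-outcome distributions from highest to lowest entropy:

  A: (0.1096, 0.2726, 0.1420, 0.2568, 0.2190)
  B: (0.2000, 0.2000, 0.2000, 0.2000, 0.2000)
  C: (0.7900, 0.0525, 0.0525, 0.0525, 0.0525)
B > A > C

Key insight: Entropy is maximized by uniform distributions and minimized by concentrated distributions.

- Uniform distributions have maximum entropy log₂(5) = 2.3219 bits
- The more "peaked" or concentrated a distribution, the lower its entropy

Entropies:
  H(A) = 2.2441 bits
  H(B) = 2.3219 bits
  H(C) = 1.1615 bits

Ranking: B > A > C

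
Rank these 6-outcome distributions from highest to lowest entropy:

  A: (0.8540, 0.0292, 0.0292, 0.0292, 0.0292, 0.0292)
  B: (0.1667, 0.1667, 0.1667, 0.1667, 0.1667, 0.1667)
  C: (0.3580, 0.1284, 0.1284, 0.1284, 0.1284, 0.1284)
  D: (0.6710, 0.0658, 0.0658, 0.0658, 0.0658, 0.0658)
B > C > D > A

Key insight: Entropy is maximized by uniform distributions and minimized by concentrated distributions.

Entropies:
  H(A) = 0.9387 bits
  H(B) = 2.5850 bits
  H(C) = 2.4317 bits
  H(D) = 1.6778 bits

Ranking: B > C > D > A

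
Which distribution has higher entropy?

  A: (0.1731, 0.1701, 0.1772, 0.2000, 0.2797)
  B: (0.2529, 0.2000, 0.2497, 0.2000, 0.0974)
A

Both distributions are close to uniform, making this a harder comparison.

H(A) = 2.2935 bits
H(B) = 2.2575 bits

The distribution closer to uniform has higher entropy.
Answer: A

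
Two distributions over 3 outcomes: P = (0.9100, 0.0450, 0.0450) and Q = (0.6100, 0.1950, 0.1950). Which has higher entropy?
Q

P is highly concentrated on one outcome (91%), making it nearly deterministic. Q spreads its mass more evenly (max 61%). The more spread-out distribution has higher entropy: H(P) ≈ 0.526 bits, H(Q) ≈ 1.355 bits.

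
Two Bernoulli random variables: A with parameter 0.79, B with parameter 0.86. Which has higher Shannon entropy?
A

For binary distributions, entropy is maximized at p=0.5 and decreases as p moves toward 0 or 1.

H(A) = H(0.79) = 0.7415 bits
H(B) = H(0.86) = 0.5842 bits

Distribution A (p=0.79) is closer to uniform (p=0.5), so it has higher entropy.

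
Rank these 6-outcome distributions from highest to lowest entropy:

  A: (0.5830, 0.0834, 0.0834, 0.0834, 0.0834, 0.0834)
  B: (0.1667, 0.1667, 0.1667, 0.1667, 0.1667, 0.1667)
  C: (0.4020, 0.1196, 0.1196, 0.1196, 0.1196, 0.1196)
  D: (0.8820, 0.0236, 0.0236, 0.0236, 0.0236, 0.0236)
B > C > A > D

Key insight: Entropy is maximized by uniform distributions and minimized by concentrated distributions.

Entropies:
  H(A) = 1.9483 bits
  H(B) = 2.5850 bits
  H(C) = 2.3606 bits
  H(D) = 0.7976 bits

Ranking: B > C > A > D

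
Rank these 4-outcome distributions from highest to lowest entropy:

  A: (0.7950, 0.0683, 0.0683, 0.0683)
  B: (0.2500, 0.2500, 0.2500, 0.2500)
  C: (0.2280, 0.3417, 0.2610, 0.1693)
B > C > A

Key insight: Entropy is maximized by uniform distributions and minimized by concentrated distributions.

- Uniform distributions have maximum entropy log₂(4) = 2.0000 bits
- The more "peaked" or concentrated a distribution, the lower its entropy

Entropies:
  H(A) = 1.0567 bits
  H(B) = 2.0000 bits
  H(C) = 1.9552 bits

Ranking: B > C > A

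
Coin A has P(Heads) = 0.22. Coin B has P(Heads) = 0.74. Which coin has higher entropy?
B

For binary distributions, entropy is maximized at p=0.5 and decreases as p moves toward 0 or 1.

H(A) = H(0.22) = 0.7602 bits
H(B) = H(0.74) = 0.8267 bits

Distribution B (p=0.74) is closer to uniform (p=0.5), so it has higher entropy.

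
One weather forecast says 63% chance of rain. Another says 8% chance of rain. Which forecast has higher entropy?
63% forecast

Treat each forecast as a Bernoulli distribution. Binary entropy is maximized at p=0.5 and falls off symmetrically toward 0 or 1. The 63% forecast is closer to 50%, so it is more uncertain. H(63%) ≈ 0.951 bits, H(8%) ≈ 0.402 bits.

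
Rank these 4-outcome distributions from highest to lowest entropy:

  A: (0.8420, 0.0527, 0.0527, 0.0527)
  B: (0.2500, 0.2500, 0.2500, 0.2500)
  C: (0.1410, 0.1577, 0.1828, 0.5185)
B > C > A

Key insight: Entropy is maximized by uniform distributions and minimized by concentrated distributions.

- Uniform distributions have maximum entropy log₂(4) = 2.0000 bits
- The more "peaked" or concentrated a distribution, the lower its entropy

Entropies:
  H(A) = 0.8799 bits
  H(B) = 2.0000 bits
  H(C) = 1.7581 bits

Ranking: B > C > A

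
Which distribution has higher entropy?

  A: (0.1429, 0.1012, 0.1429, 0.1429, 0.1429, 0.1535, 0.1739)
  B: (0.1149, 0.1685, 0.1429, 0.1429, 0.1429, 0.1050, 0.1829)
A

Both distributions are close to uniform, making this a harder comparison.

H(A) = 2.7925 bits
H(B) = 2.7846 bits

The distribution closer to uniform has higher entropy.
Answer: A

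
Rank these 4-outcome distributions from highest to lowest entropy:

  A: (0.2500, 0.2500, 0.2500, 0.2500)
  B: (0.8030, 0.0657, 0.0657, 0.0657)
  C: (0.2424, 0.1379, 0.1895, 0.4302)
A > C > B

Key insight: Entropy is maximized by uniform distributions and minimized by concentrated distributions.

- Uniform distributions have maximum entropy log₂(4) = 2.0000 bits
- The more "peaked" or concentrated a distribution, the lower its entropy

Entropies:
  H(A) = 2.0000 bits
  H(B) = 1.0281 bits
  H(C) = 1.8680 bits

Ranking: A > C > B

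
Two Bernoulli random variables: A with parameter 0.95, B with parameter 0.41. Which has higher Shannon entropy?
B

For binary distributions, entropy is maximized at p=0.5 and decreases as p moves toward 0 or 1.

H(A) = H(0.95) = 0.2864 bits
H(B) = H(0.41) = 0.9765 bits

Distribution B (p=0.41) is closer to uniform (p=0.5), so it has higher entropy.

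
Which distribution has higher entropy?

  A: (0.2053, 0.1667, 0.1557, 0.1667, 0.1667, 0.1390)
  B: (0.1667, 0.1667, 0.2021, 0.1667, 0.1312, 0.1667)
A

Both distributions are close to uniform, making this a harder comparison.

H(A) = 2.5749 bits
H(B) = 2.5740 bits

The distribution closer to uniform has higher entropy.
Answer: A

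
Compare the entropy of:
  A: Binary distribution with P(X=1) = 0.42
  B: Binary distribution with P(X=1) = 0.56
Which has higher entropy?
B

For binary distributions, entropy is maximized at p=0.5 and decreases as p moves toward 0 or 1.

H(A) = H(0.42) = 0.9815 bits
H(B) = H(0.56) = 0.9896 bits

Distribution B (p=0.56) is closer to uniform (p=0.5), so it has higher entropy.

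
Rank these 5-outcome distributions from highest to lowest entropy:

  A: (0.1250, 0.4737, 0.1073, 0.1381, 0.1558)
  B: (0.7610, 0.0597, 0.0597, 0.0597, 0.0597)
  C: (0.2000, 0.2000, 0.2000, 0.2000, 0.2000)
C > A > B

Key insight: Entropy is maximized by uniform distributions and minimized by concentrated distributions.

- Uniform distributions have maximum entropy log₂(5) = 2.3219 bits
- The more "peaked" or concentrated a distribution, the lower its entropy

Entropies:
  H(A) = 2.0436 bits
  H(B) = 1.2714 bits
  H(C) = 2.3219 bits

Ranking: C > A > B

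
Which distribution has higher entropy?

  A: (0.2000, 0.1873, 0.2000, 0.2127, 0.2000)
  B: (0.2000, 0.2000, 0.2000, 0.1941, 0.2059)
B

Both distributions are close to uniform, making this a harder comparison.

H(A) = 2.3208 bits
H(B) = 2.3217 bits

The distribution closer to uniform has higher entropy.
Answer: B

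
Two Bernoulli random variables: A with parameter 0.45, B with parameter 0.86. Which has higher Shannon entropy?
A

For binary distributions, entropy is maximized at p=0.5 and decreases as p moves toward 0 or 1.

H(A) = H(0.45) = 0.9928 bits
H(B) = H(0.86) = 0.5842 bits

Distribution A (p=0.45) is closer to uniform (p=0.5), so it has higher entropy.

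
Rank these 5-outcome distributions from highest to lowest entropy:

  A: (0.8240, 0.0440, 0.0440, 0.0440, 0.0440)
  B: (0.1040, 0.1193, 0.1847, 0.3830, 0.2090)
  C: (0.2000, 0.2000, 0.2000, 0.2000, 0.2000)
C > B > A

Key insight: Entropy is maximized by uniform distributions and minimized by concentrated distributions.

- Uniform distributions have maximum entropy log₂(5) = 2.3219 bits
- The more "peaked" or concentrated a distribution, the lower its entropy

Entropies:
  H(A) = 1.0232 bits
  H(B) = 2.1579 bits
  H(C) = 2.3219 bits

Ranking: C > B > A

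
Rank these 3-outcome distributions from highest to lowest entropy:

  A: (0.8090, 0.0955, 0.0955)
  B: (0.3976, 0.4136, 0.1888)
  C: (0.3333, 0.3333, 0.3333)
C > B > A

Key insight: Entropy is maximized by uniform distributions and minimized by concentrated distributions.

- Uniform distributions have maximum entropy log₂(3) = 1.5850 bits
- The more "peaked" or concentrated a distribution, the lower its entropy

Entropies:
  H(A) = 0.8946 bits
  H(B) = 1.5099 bits
  H(C) = 1.5850 bits

Ranking: C > B > A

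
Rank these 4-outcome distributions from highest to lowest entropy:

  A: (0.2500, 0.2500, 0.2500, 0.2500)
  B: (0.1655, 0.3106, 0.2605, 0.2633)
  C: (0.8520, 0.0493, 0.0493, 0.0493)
A > B > C

Key insight: Entropy is maximized by uniform distributions and minimized by concentrated distributions.

- Uniform distributions have maximum entropy log₂(4) = 2.0000 bits
- The more "peaked" or concentrated a distribution, the lower its entropy

Entropies:
  H(A) = 2.0000 bits
  H(B) = 1.9659 bits
  H(C) = 0.8394 bits

Ranking: A > B > C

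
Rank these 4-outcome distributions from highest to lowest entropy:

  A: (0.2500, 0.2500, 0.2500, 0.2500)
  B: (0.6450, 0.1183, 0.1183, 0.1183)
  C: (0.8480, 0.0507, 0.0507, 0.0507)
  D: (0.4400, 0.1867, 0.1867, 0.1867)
A > D > B > C

Key insight: Entropy is maximized by uniform distributions and minimized by concentrated distributions.

Entropies:
  H(A) = 2.0000 bits
  H(B) = 1.5011 bits
  H(C) = 0.8557 bits
  H(D) = 1.8772 bits

Ranking: A > D > B > C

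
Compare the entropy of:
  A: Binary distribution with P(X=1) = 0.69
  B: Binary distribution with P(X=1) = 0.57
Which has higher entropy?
B

For binary distributions, entropy is maximized at p=0.5 and decreases as p moves toward 0 or 1.

H(A) = H(0.69) = 0.8932 bits
H(B) = H(0.57) = 0.9858 bits

Distribution B (p=0.57) is closer to uniform (p=0.5), so it has higher entropy.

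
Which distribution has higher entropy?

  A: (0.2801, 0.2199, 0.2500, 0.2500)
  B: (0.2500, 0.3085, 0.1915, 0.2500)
A

Both distributions are close to uniform, making this a harder comparison.

H(A) = 1.9948 bits
H(B) = 1.9801 bits

The distribution closer to uniform has higher entropy.
Answer: A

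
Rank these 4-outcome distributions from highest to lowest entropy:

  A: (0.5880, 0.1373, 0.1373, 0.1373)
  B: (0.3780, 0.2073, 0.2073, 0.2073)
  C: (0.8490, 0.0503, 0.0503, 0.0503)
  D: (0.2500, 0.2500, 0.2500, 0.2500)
D > B > A > C

Key insight: Entropy is maximized by uniform distributions and minimized by concentrated distributions.

Entropies:
  H(A) = 1.6305 bits
  H(B) = 1.9425 bits
  H(C) = 0.8517 bits
  H(D) = 2.0000 bits

Ranking: D > B > A > C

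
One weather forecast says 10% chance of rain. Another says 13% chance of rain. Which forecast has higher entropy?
13% forecast

Treat each forecast as a Bernoulli distribution. Binary entropy is maximized at p=0.5 and falls off symmetrically toward 0 or 1. The 13% forecast is closer to 50%, so it is more uncertain. H(10%) ≈ 0.469 bits, H(13%) ≈ 0.557 bits.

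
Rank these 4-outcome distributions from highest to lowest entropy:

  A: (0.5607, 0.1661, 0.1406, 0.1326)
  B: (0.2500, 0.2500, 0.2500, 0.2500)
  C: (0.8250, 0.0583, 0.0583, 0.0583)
B > A > C

Key insight: Entropy is maximized by uniform distributions and minimized by concentrated distributions.

- Uniform distributions have maximum entropy log₂(4) = 2.0000 bits
- The more "peaked" or concentrated a distribution, the lower its entropy

Entropies:
  H(A) = 1.6826 bits
  H(B) = 2.0000 bits
  H(C) = 0.9464 bits

Ranking: B > A > C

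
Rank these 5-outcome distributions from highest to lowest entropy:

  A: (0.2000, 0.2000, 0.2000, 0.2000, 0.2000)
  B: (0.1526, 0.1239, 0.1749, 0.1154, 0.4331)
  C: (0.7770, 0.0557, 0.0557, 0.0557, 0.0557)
A > B > C

Key insight: Entropy is maximized by uniform distributions and minimized by concentrated distributions.

- Uniform distributions have maximum entropy log₂(5) = 2.3219 bits
- The more "peaked" or concentrated a distribution, the lower its entropy

Entropies:
  H(A) = 2.3219 bits
  H(B) = 2.1096 bits
  H(C) = 1.2116 bits

Ranking: A > B > C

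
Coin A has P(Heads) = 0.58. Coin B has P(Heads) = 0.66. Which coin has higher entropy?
A

For binary distributions, entropy is maximized at p=0.5 and decreases as p moves toward 0 or 1.

H(A) = H(0.58) = 0.9815 bits
H(B) = H(0.66) = 0.9248 bits

Distribution A (p=0.58) is closer to uniform (p=0.5), so it has higher entropy.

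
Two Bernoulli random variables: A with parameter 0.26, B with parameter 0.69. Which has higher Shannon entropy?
B

For binary distributions, entropy is maximized at p=0.5 and decreases as p moves toward 0 or 1.

H(A) = H(0.26) = 0.8267 bits
H(B) = H(0.69) = 0.8932 bits

Distribution B (p=0.69) is closer to uniform (p=0.5), so it has higher entropy.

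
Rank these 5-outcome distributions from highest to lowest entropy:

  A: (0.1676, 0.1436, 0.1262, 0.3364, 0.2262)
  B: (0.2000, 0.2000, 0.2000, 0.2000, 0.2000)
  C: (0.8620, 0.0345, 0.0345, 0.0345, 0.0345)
B > A > C

Key insight: Entropy is maximized by uniform distributions and minimized by concentrated distributions.

- Uniform distributions have maximum entropy log₂(5) = 2.3219 bits
- The more "peaked" or concentrated a distribution, the lower its entropy

Entropies:
  H(A) = 2.2246 bits
  H(B) = 2.3219 bits
  H(C) = 0.8550 bits

Ranking: B > A > C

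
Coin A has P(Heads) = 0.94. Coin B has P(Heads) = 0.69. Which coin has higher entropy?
B

For binary distributions, entropy is maximized at p=0.5 and decreases as p moves toward 0 or 1.

H(A) = H(0.94) = 0.3274 bits
H(B) = H(0.69) = 0.8932 bits

Distribution B (p=0.69) is closer to uniform (p=0.5), so it has higher entropy.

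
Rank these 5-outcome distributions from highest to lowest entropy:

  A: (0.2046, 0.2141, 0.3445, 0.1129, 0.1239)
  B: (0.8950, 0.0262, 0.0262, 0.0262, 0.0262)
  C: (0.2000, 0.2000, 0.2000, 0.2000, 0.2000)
C > A > B

Key insight: Entropy is maximized by uniform distributions and minimized by concentrated distributions.

- Uniform distributions have maximum entropy log₂(5) = 2.3219 bits
- The more "peaked" or concentrated a distribution, the lower its entropy

Entropies:
  H(A) = 2.2026 bits
  H(B) = 0.6946 bits
  H(C) = 2.3219 bits

Ranking: C > A > B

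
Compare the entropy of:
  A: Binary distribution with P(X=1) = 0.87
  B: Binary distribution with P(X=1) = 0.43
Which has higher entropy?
B

For binary distributions, entropy is maximized at p=0.5 and decreases as p moves toward 0 or 1.

H(A) = H(0.87) = 0.5574 bits
H(B) = H(0.43) = 0.9858 bits

Distribution B (p=0.43) is closer to uniform (p=0.5), so it has higher entropy.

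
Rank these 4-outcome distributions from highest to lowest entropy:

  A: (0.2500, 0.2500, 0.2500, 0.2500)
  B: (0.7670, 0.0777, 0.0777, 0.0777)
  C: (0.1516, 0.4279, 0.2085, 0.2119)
A > C > B

Key insight: Entropy is maximized by uniform distributions and minimized by concentrated distributions.

- Uniform distributions have maximum entropy log₂(4) = 2.0000 bits
- The more "peaked" or concentrated a distribution, the lower its entropy

Entropies:
  H(A) = 2.0000 bits
  H(B) = 1.1525 bits
  H(C) = 1.8827 bits

Ranking: A > C > B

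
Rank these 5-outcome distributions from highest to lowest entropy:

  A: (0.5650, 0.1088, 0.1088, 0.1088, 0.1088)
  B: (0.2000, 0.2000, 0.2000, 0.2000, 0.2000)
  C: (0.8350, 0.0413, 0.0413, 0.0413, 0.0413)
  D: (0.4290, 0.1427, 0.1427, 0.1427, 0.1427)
B > D > A > C

Key insight: Entropy is maximized by uniform distributions and minimized by concentrated distributions.

Entropies:
  H(A) = 1.8578 bits
  H(B) = 2.3219 bits
  H(C) = 0.9761 bits
  H(D) = 2.1274 bits

Ranking: B > D > A > C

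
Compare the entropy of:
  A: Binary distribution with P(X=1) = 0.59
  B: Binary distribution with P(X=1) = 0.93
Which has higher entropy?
A

For binary distributions, entropy is maximized at p=0.5 and decreases as p moves toward 0 or 1.

H(A) = H(0.59) = 0.9765 bits
H(B) = H(0.93) = 0.3659 bits

Distribution A (p=0.59) is closer to uniform (p=0.5), so it has higher entropy.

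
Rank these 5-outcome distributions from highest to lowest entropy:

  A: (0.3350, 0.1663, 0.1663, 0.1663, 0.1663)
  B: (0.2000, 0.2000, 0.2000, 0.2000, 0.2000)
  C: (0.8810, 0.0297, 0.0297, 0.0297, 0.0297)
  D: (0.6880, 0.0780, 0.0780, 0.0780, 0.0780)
B > A > D > C

Key insight: Entropy is maximized by uniform distributions and minimized by concentrated distributions.

Entropies:
  H(A) = 2.2500 bits
  H(B) = 2.3219 bits
  H(C) = 0.7645 bits
  H(D) = 1.5195 bits

Ranking: B > A > D > C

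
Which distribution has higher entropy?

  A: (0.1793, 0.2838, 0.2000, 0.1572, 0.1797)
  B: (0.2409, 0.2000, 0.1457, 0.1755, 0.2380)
B

Both distributions are close to uniform, making this a harder comparison.

H(A) = 2.2893 bits
H(B) = 2.2974 bits

The distribution closer to uniform has higher entropy.
Answer: B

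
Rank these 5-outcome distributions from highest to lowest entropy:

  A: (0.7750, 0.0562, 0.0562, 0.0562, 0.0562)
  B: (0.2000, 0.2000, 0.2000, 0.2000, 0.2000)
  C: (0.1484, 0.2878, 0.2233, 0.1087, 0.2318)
B > C > A

Key insight: Entropy is maximized by uniform distributions and minimized by concentrated distributions.

- Uniform distributions have maximum entropy log₂(5) = 2.3219 bits
- The more "peaked" or concentrated a distribution, the lower its entropy

Entropies:
  H(A) = 1.2192 bits
  H(B) = 2.3219 bits
  H(C) = 2.2455 bits

Ranking: B > C > A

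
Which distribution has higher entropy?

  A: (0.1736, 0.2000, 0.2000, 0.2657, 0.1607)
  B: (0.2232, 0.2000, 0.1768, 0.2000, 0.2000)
B

Both distributions are close to uniform, making this a harder comparison.

H(A) = 2.2992 bits
H(B) = 2.3180 bits

The distribution closer to uniform has higher entropy.
Answer: B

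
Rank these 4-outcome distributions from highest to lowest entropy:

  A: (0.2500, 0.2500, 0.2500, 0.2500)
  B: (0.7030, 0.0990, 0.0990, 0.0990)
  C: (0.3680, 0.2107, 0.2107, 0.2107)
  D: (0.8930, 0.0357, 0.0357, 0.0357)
A > C > B > D

Key insight: Entropy is maximized by uniform distributions and minimized by concentrated distributions.

Entropies:
  H(A) = 2.0000 bits
  H(B) = 1.3483 bits
  H(C) = 1.9508 bits
  H(D) = 0.6604 bits

Ranking: A > C > B > D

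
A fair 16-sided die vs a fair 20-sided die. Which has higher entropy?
20-sided die

Both are uniform distributions; for uniform over n outcomes, H = log₂(n). H(16-sided) = log₂(16) = 4.000 bits and H(20-sided) = log₂(20) = 4.322 bits. More outcomes in a uniform distribution means higher entropy.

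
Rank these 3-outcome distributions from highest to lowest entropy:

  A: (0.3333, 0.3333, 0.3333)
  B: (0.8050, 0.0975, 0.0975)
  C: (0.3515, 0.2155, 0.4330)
A > C > B

Key insight: Entropy is maximized by uniform distributions and minimized by concentrated distributions.

- Uniform distributions have maximum entropy log₂(3) = 1.5850 bits
- The more "peaked" or concentrated a distribution, the lower its entropy

Entropies:
  H(A) = 1.5850 bits
  H(B) = 0.9068 bits
  H(C) = 1.5302 bits

Ranking: A > C > B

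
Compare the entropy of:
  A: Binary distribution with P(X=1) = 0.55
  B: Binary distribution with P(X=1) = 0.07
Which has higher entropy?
A

For binary distributions, entropy is maximized at p=0.5 and decreases as p moves toward 0 or 1.

H(A) = H(0.55) = 0.9928 bits
H(B) = H(0.07) = 0.3659 bits

Distribution A (p=0.55) is closer to uniform (p=0.5), so it has higher entropy.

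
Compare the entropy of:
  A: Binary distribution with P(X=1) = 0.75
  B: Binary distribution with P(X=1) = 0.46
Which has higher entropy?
B

For binary distributions, entropy is maximized at p=0.5 and decreases as p moves toward 0 or 1.

H(A) = H(0.75) = 0.8113 bits
H(B) = H(0.46) = 0.9954 bits

Distribution B (p=0.46) is closer to uniform (p=0.5), so it has higher entropy.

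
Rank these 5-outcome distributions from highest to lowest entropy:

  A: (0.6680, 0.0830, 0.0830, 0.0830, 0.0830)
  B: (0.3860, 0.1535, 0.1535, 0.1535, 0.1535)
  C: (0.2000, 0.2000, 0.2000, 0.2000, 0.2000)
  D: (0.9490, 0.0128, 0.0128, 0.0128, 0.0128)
C > B > A > D

Key insight: Entropy is maximized by uniform distributions and minimized by concentrated distributions.

Entropies:
  H(A) = 1.5810 bits
  H(B) = 2.1902 bits
  H(C) = 2.3219 bits
  H(D) = 0.3926 bits

Ranking: C > B > A > D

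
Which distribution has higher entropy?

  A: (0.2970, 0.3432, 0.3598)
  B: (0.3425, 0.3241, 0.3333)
B

Both distributions are close to uniform, making this a harder comparison.

H(A) = 1.5803 bits
H(B) = 1.5846 bits

The distribution closer to uniform has higher entropy.
Answer: B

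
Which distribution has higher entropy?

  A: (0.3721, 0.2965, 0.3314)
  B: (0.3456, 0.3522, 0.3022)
B

Both distributions are close to uniform, making this a harder comparison.

H(A) = 1.5788 bits
H(B) = 1.5817 bits

The distribution closer to uniform has higher entropy.
Answer: B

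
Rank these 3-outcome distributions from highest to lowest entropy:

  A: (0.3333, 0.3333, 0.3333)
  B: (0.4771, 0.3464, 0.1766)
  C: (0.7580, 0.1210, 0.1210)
A > B > C

Key insight: Entropy is maximized by uniform distributions and minimized by concentrated distributions.

- Uniform distributions have maximum entropy log₂(3) = 1.5850 bits
- The more "peaked" or concentrated a distribution, the lower its entropy

Entropies:
  H(A) = 1.5850 bits
  H(B) = 1.4809 bits
  H(C) = 1.0404 bits

Ranking: A > B > C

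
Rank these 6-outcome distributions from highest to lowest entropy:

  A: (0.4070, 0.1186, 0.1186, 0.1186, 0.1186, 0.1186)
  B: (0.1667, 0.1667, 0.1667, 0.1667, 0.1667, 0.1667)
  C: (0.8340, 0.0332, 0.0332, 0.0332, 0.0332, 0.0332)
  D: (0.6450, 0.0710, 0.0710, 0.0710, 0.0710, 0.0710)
B > A > D > C

Key insight: Entropy is maximized by uniform distributions and minimized by concentrated distributions.

Entropies:
  H(A) = 2.3518 bits
  H(B) = 2.5850 bits
  H(C) = 1.0339 bits
  H(D) = 1.7627 bits

Ranking: B > A > D > C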